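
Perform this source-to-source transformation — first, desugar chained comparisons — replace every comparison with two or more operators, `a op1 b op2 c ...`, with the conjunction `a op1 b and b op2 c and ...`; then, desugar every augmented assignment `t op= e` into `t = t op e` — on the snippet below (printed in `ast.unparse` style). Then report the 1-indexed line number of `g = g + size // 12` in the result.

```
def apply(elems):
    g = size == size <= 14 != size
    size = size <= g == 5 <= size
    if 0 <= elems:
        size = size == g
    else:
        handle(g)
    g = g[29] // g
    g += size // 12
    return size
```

Transformed code:
def apply(elems):
    g = size == size and size <= 14 and (14 != size)
    size = size <= g and g == 5 and (5 <= size)
    if 0 <= elems:
        size = size == g
    else:
        handle(g)
    g = g[29] // g
    g = g + size // 12
    return size

9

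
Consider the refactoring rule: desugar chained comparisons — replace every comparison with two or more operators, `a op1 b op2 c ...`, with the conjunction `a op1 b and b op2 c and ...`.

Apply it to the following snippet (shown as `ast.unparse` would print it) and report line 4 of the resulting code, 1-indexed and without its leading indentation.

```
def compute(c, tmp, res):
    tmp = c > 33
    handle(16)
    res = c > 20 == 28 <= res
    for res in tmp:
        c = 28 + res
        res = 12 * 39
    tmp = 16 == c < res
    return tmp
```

res = c > 20 and 20 == 28 and (28 <= res)

Transformed code:
def compute(c, tmp, res):
    tmp = c > 33
    handle(16)
    res = c > 20 and 20 == 28 and (28 <= res)
    for res in tmp:
        c = 28 + res
        res = 12 * 39
    tmp = 16 == c and c < res
    return tmp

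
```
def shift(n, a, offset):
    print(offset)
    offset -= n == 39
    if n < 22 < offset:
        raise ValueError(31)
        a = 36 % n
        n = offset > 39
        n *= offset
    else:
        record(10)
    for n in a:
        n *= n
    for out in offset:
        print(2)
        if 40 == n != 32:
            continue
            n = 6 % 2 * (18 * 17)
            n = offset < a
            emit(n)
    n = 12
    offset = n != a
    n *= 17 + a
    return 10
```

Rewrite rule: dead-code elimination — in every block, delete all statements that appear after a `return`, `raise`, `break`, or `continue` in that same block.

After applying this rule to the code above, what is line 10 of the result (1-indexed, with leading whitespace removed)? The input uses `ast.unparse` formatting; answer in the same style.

Transformed code:
def shift(n, a, offset):
    print(offset)
    offset -= n == 39
    if n < 22 < offset:
        raise ValueError(31)
    else:
        record(10)
    for n in a:
        n *= n
    for out in offset:
        print(2)
        if 40 == n != 32:
            continue
    n = 12
    offset = n != a
    n *= 17 + a
    return 10

for out in offset:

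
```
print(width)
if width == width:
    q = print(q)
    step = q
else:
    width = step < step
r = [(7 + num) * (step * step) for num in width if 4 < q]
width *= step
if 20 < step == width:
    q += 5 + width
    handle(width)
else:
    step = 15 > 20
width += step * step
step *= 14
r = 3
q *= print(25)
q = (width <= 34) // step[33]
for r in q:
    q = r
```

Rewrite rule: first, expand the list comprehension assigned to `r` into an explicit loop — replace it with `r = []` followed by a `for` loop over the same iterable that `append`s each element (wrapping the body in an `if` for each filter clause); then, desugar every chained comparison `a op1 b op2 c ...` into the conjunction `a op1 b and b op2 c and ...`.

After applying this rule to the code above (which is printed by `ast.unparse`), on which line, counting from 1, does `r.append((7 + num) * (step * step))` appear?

10

Transformed code:
print(width)
if width == width:
    q = print(q)
    step = q
else:
    width = step < step
r = []
for num in width:
    if 4 < q:
        r.append((7 + num) * (step * step))
width *= step
if 20 < step and step == width:
    q += 5 + width
    handle(width)
else:
    step = 15 > 20
width += step * step
step *= 14
r = 3
q *= print(25)
q = (width <= 34) // step[33]
for r in q:
    q = r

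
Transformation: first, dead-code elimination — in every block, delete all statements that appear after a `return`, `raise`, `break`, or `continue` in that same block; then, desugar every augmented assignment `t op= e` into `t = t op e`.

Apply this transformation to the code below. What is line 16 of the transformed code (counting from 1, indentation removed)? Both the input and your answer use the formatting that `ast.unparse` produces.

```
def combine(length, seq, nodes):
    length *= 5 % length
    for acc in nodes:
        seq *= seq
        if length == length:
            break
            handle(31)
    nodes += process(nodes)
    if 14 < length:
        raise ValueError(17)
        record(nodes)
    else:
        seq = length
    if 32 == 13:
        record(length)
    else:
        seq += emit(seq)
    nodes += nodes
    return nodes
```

nodes = nodes + nodes

Transformed code:
def combine(length, seq, nodes):
    length = length * (5 % length)
    for acc in nodes:
        seq = seq * seq
        if length == length:
            break
    nodes = nodes + process(nodes)
    if 14 < length:
        raise ValueError(17)
    else:
        seq = length
    if 32 == 13:
        record(length)
    else:
        seq = seq + emit(seq)
    nodes = nodes + nodes
    return nodes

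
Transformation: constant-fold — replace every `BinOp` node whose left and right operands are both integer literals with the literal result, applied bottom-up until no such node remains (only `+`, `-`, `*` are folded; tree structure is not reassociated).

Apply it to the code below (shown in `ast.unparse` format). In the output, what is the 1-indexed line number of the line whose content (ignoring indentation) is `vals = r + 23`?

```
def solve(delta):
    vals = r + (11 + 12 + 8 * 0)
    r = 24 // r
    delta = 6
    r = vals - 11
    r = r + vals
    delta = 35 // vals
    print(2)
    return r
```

2

Transformed code:
def solve(delta):
    vals = r + 23
    r = 24 // r
    delta = 6
    r = vals - 11
    r = r + vals
    delta = 35 // vals
    print(2)
    return r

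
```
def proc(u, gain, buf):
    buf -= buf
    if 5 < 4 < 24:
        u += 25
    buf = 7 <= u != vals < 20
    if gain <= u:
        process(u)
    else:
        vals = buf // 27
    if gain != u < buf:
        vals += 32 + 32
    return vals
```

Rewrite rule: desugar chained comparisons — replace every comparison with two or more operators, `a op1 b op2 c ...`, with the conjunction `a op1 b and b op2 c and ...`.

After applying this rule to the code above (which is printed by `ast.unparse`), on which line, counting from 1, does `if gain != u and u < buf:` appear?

Transformed code:
def proc(u, gain, buf):
    buf -= buf
    if 5 < 4 and 4 < 24:
        u += 25
    buf = 7 <= u and u != vals and (vals < 20)
    if gain <= u:
        process(u)
    else:
        vals = buf // 27
    if gain != u and u < buf:
        vals += 32 + 32
    return vals

10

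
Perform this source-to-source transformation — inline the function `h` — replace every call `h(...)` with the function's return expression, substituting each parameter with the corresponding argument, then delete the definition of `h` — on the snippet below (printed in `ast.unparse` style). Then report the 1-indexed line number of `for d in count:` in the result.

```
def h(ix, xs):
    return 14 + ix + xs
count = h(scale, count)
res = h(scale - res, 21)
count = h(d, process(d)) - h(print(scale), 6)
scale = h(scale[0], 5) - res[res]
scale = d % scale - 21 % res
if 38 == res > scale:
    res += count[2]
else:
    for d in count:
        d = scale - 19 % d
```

9

Transformed code:
count = 14 + scale + count
res = 14 + (scale - res) + 21
count = 14 + d + process(d) - (14 + print(scale) + 6)
scale = 14 + scale[0] + 5 - res[res]
scale = d % scale - 21 % res
if 38 == res > scale:
    res += count[2]
else:
    for d in count:
        d = scale - 19 % d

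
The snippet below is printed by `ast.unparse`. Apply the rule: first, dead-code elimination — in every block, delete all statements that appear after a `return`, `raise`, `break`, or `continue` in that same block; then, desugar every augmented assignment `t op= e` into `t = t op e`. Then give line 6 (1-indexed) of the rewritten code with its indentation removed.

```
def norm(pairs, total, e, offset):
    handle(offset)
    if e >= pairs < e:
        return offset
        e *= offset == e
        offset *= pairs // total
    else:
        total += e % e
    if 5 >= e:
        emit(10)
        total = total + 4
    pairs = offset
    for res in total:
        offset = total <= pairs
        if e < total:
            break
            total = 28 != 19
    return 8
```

Transformed code:
def norm(pairs, total, e, offset):
    handle(offset)
    if e >= pairs < e:
        return offset
    else:
        total = total + e % e
    if 5 >= e:
        emit(10)
        total = total + 4
    pairs = offset
    for res in total:
        offset = total <= pairs
        if e < total:
            break
    return 8

total = total + e % e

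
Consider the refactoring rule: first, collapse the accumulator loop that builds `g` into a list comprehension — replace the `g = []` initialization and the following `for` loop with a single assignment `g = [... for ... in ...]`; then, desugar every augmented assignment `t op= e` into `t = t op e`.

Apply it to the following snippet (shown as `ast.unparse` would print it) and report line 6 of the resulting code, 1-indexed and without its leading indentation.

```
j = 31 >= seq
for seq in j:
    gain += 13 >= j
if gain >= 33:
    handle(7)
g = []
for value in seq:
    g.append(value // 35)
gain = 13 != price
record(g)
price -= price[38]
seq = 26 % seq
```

Transformed code:
j = 31 >= seq
for seq in j:
    gain = gain + (13 >= j)
if gain >= 33:
    handle(7)
g = [value // 35 for value in seq]
gain = 13 != price
record(g)
price = price - price[38]
seq = 26 % seq

g = [value // 35 for value in seq]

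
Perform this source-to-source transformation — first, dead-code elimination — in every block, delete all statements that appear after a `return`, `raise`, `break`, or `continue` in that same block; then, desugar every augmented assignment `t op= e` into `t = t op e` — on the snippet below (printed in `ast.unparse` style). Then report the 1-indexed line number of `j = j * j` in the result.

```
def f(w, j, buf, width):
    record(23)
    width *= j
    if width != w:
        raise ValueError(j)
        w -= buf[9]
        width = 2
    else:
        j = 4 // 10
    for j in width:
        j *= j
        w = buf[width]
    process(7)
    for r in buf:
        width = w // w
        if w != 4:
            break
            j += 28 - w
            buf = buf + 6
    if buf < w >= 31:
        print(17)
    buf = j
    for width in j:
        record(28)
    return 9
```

Transformed code:
def f(w, j, buf, width):
    record(23)
    width = width * j
    if width != w:
        raise ValueError(j)
    else:
        j = 4 // 10
    for j in width:
        j = j * j
        w = buf[width]
    process(7)
    for r in buf:
        width = w // w
        if w != 4:
            break
    if buf < w >= 31:
        print(17)
    buf = j
    for width in j:
        record(28)
    return 9

9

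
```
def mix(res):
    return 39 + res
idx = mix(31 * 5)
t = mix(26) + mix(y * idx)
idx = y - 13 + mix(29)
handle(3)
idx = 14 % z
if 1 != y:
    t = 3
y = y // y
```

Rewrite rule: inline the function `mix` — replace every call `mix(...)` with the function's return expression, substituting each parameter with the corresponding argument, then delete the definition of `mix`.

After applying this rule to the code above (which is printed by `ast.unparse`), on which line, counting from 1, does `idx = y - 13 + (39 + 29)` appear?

Transformed code:
idx = 39 + 31 * 5
t = 39 + 26 + (39 + y * idx)
idx = y - 13 + (39 + 29)
handle(3)
idx = 14 % z
if 1 != y:
    t = 3
y = y // y

3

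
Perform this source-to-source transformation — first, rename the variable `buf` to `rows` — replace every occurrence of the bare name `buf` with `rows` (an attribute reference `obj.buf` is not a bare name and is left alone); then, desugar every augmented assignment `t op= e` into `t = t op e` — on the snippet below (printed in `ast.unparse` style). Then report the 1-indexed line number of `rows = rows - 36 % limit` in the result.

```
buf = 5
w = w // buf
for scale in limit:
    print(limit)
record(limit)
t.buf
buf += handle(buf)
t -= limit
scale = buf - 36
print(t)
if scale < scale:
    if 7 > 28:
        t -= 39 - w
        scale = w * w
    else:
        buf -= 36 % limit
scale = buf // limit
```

Transformed code:
rows = 5
w = w // rows
for scale in limit:
    print(limit)
record(limit)
t.buf
rows = rows + handle(rows)
t = t - limit
scale = rows - 36
print(t)
if scale < scale:
    if 7 > 28:
        t = t - (39 - w)
        scale = w * w
    else:
        rows = rows - 36 % limit
scale = rows // limit

16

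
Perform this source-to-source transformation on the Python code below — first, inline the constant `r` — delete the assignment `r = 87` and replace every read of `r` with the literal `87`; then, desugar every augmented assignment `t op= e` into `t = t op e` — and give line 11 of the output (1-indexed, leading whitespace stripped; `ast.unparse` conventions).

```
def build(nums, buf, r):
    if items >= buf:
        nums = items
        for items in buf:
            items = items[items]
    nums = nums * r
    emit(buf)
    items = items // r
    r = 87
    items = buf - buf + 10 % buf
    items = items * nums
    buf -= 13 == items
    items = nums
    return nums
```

Transformed code:
def build(nums, buf, r):
    if items >= buf:
        nums = items
        for items in buf:
            items = items[items]
    nums = nums * 87
    emit(buf)
    items = items // 87
    items = buf - buf + 10 % buf
    items = items * nums
    buf = buf - (13 == items)
    items = nums
    return nums

buf = buf - (13 == items)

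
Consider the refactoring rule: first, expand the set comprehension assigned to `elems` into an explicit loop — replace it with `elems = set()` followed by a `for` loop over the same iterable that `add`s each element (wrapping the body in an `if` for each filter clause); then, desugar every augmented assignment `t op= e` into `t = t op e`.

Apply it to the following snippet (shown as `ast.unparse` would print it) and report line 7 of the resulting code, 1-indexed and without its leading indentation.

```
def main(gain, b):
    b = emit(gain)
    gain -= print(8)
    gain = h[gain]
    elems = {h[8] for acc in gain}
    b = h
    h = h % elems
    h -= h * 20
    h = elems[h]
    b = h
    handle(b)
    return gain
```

elems.add(h[8])

Transformed code:
def main(gain, b):
    b = emit(gain)
    gain = gain - print(8)
    gain = h[gain]
    elems = set()
    for acc in gain:
        elems.add(h[8])
    b = h
    h = h % elems
    h = h - h * 20
    h = elems[h]
    b = h
    handle(b)
    return gain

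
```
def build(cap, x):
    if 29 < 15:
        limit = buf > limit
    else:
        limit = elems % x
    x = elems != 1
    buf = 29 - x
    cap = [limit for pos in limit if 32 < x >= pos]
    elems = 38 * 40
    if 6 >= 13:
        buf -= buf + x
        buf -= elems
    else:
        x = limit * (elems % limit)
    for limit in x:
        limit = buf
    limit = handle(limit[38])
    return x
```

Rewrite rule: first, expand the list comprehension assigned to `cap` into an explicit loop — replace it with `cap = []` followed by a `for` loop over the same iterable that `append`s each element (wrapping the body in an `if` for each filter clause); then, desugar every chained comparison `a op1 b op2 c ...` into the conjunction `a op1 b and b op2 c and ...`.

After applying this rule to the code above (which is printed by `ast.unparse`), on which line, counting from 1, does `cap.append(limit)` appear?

Transformed code:
def build(cap, x):
    if 29 < 15:
        limit = buf > limit
    else:
        limit = elems % x
    x = elems != 1
    buf = 29 - x
    cap = []
    for pos in limit:
        if 32 < x and x >= pos:
            cap.append(limit)
    elems = 38 * 40
    if 6 >= 13:
        buf -= buf + x
        buf -= elems
    else:
        x = limit * (elems % limit)
    for limit in x:
        limit = buf
    limit = handle(limit[38])
    return x

11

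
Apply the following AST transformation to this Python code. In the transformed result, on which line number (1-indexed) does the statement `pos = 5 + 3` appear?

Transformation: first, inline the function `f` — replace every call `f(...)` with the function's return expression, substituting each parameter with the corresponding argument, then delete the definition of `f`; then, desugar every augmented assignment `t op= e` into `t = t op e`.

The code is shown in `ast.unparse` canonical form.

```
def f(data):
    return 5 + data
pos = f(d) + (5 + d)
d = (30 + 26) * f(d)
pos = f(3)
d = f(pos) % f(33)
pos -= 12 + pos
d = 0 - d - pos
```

3

Transformed code:
pos = 5 + d + (5 + d)
d = (30 + 26) * (5 + d)
pos = 5 + 3
d = (5 + pos) % (5 + 33)
pos = pos - (12 + pos)
d = 0 - d - pos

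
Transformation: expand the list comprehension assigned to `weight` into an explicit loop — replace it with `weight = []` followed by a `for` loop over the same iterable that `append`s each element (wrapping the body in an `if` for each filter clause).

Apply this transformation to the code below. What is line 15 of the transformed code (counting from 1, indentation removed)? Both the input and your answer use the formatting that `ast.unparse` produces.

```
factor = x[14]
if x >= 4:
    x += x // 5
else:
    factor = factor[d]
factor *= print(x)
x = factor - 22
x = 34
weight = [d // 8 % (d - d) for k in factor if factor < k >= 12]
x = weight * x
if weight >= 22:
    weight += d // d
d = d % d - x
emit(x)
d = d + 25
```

Transformed code:
factor = x[14]
if x >= 4:
    x += x // 5
else:
    factor = factor[d]
factor *= print(x)
x = factor - 22
x = 34
weight = []
for k in factor:
    if factor < k >= 12:
        weight.append(d // 8 % (d - d))
x = weight * x
if weight >= 22:
    weight += d // d
d = d % d - x
emit(x)
d = d + 25

weight += d // d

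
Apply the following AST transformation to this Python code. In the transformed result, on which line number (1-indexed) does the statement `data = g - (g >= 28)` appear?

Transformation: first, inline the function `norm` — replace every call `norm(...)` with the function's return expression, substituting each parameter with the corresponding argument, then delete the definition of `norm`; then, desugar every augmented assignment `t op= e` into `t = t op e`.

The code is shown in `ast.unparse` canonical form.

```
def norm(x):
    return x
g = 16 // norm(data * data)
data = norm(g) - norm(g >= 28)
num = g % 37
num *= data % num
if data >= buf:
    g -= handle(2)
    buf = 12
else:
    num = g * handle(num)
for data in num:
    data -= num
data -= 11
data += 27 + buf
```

Transformed code:
g = 16 // (data * data)
data = g - (g >= 28)
num = g % 37
num = num * (data % num)
if data >= buf:
    g = g - handle(2)
    buf = 12
else:
    num = g * handle(num)
for data in num:
    data = data - num
data = data - 11
data = data + (27 + buf)

2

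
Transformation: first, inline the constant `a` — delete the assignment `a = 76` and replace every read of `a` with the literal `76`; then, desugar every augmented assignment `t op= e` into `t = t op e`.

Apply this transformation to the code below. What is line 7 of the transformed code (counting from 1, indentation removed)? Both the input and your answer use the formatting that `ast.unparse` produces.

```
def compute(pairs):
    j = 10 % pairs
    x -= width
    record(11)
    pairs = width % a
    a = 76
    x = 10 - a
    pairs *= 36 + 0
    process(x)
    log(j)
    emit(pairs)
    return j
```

pairs = pairs * (36 + 0)

Transformed code:
def compute(pairs):
    j = 10 % pairs
    x = x - width
    record(11)
    pairs = width % 76
    x = 10 - 76
    pairs = pairs * (36 + 0)
    process(x)
    log(j)
    emit(pairs)
    return j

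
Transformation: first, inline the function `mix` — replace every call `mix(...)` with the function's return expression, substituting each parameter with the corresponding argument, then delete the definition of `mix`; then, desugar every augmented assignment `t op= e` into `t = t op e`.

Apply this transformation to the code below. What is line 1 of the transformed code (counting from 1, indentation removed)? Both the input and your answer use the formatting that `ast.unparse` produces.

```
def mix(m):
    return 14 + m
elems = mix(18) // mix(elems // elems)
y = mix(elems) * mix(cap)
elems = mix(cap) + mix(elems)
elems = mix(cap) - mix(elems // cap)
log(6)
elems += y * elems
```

elems = (14 + 18) // (14 + elems // elems)

Transformed code:
elems = (14 + 18) // (14 + elems // elems)
y = (14 + elems) * (14 + cap)
elems = 14 + cap + (14 + elems)
elems = 14 + cap - (14 + elems // cap)
log(6)
elems = elems + y * elems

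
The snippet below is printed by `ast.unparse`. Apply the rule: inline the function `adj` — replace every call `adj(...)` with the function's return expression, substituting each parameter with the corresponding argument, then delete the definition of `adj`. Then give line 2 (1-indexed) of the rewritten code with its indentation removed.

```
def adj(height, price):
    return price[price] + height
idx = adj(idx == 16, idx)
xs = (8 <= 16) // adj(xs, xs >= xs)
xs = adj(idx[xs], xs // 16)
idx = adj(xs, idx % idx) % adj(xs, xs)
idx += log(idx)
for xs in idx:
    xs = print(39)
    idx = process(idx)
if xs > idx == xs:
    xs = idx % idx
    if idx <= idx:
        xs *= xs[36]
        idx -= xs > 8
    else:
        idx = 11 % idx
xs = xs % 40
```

xs = (8 <= 16) // ((xs >= xs)[xs >= xs] + xs)

Transformed code:
idx = idx[idx] + (idx == 16)
xs = (8 <= 16) // ((xs >= xs)[xs >= xs] + xs)
xs = (xs // 16)[xs // 16] + idx[xs]
idx = ((idx % idx)[idx % idx] + xs) % (xs[xs] + xs)
idx += log(idx)
for xs in idx:
    xs = print(39)
    idx = process(idx)
if xs > idx == xs:
    xs = idx % idx
    if idx <= idx:
        xs *= xs[36]
        idx -= xs > 8
    else:
        idx = 11 % idx
xs = xs % 40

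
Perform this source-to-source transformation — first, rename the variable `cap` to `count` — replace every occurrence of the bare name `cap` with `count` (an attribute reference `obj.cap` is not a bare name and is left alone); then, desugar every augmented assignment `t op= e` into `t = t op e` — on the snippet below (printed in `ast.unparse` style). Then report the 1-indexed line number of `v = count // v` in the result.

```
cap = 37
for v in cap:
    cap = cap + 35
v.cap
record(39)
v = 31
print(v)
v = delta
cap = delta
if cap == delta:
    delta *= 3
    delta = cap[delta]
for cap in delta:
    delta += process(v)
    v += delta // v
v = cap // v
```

16

Transformed code:
count = 37
for v in count:
    count = count + 35
v.cap
record(39)
v = 31
print(v)
v = delta
count = delta
if count == delta:
    delta = delta * 3
    delta = count[delta]
for count in delta:
    delta = delta + process(v)
    v = v + delta // v
v = count // v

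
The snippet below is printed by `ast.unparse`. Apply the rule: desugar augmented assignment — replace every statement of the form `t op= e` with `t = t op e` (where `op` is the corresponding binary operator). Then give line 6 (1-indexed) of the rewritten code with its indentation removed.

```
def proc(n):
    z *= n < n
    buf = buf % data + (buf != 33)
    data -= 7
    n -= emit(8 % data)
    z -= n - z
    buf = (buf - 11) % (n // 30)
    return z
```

Transformed code:
def proc(n):
    z = z * (n < n)
    buf = buf % data + (buf != 33)
    data = data - 7
    n = n - emit(8 % data)
    z = z - (n - z)
    buf = (buf - 11) % (n // 30)
    return z

z = z - (n - z)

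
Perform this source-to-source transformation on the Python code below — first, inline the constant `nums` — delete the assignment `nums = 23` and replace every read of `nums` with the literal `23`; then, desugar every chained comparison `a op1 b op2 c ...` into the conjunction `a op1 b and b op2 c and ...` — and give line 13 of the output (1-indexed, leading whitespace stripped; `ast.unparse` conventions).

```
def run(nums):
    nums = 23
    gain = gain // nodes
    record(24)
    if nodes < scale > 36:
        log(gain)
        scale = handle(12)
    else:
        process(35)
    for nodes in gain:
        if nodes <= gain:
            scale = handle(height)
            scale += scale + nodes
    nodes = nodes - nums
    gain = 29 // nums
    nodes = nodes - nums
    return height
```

nodes = nodes - 23

Transformed code:
def run(nums):
    gain = gain // nodes
    record(24)
    if nodes < scale and scale > 36:
        log(gain)
        scale = handle(12)
    else:
        process(35)
    for nodes in gain:
        if nodes <= gain:
            scale = handle(height)
            scale += scale + nodes
    nodes = nodes - 23
    gain = 29 // 23
    nodes = nodes - 23
    return height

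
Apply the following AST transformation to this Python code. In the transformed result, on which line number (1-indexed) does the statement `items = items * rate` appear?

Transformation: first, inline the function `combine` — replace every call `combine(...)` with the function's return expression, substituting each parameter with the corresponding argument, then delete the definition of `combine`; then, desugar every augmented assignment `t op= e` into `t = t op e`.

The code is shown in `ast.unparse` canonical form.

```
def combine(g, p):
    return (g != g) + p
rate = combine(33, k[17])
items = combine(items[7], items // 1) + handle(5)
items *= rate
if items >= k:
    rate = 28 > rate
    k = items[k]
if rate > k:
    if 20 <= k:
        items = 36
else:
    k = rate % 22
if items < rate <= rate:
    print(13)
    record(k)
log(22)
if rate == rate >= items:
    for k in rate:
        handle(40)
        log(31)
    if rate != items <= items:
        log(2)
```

Transformed code:
rate = (33 != 33) + k[17]
items = (items[7] != items[7]) + items // 1 + handle(5)
items = items * rate
if items >= k:
    rate = 28 > rate
    k = items[k]
if rate > k:
    if 20 <= k:
        items = 36
else:
    k = rate % 22
if items < rate <= rate:
    print(13)
    record(k)
log(22)
if rate == rate >= items:
    for k in rate:
        handle(40)
        log(31)
    if rate != items <= items:
        log(2)

3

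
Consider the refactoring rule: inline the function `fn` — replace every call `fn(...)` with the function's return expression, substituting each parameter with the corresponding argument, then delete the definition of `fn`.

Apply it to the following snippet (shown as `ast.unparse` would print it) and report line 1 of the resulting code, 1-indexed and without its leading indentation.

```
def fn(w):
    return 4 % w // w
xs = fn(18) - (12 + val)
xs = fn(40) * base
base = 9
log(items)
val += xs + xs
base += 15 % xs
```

Transformed code:
xs = 4 % 18 // 18 - (12 + val)
xs = 4 % 40 // 40 * base
base = 9
log(items)
val += xs + xs
base += 15 % xs

xs = 4 % 18 // 18 - (12 + val)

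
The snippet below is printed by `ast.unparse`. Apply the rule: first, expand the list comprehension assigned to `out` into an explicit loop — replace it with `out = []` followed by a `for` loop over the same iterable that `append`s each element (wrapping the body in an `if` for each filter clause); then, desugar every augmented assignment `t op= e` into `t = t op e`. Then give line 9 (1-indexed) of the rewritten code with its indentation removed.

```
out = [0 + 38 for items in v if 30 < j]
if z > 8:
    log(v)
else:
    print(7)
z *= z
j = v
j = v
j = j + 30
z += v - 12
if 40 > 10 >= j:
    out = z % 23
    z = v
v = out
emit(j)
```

Transformed code:
out = []
for items in v:
    if 30 < j:
        out.append(0 + 38)
if z > 8:
    log(v)
else:
    print(7)
z = z * z
j = v
j = v
j = j + 30
z = z + (v - 12)
if 40 > 10 >= j:
    out = z % 23
    z = v
v = out
emit(j)

z = z * z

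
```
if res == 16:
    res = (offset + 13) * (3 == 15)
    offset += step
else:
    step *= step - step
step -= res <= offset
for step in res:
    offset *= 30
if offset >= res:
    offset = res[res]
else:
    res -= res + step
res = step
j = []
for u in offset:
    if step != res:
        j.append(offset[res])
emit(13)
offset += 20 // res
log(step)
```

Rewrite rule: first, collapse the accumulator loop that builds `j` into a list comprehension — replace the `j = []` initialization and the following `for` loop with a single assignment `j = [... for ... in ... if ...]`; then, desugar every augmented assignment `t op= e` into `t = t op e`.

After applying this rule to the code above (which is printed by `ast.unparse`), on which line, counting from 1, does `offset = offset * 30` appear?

Transformed code:
if res == 16:
    res = (offset + 13) * (3 == 15)
    offset = offset + step
else:
    step = step * (step - step)
step = step - (res <= offset)
for step in res:
    offset = offset * 30
if offset >= res:
    offset = res[res]
else:
    res = res - (res + step)
res = step
j = [offset[res] for u in offset if step != res]
emit(13)
offset = offset + 20 // res
log(step)

8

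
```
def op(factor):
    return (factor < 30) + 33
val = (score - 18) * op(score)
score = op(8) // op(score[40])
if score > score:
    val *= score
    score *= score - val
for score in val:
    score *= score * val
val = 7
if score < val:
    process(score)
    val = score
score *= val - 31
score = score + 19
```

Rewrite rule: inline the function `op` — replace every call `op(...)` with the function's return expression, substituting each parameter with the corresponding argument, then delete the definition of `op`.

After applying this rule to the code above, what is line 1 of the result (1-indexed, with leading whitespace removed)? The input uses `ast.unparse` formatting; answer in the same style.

Transformed code:
val = (score - 18) * ((score < 30) + 33)
score = ((8 < 30) + 33) // ((score[40] < 30) + 33)
if score > score:
    val *= score
    score *= score - val
for score in val:
    score *= score * val
val = 7
if score < val:
    process(score)
    val = score
score *= val - 31
score = score + 19

val = (score - 18) * ((score < 30) + 33)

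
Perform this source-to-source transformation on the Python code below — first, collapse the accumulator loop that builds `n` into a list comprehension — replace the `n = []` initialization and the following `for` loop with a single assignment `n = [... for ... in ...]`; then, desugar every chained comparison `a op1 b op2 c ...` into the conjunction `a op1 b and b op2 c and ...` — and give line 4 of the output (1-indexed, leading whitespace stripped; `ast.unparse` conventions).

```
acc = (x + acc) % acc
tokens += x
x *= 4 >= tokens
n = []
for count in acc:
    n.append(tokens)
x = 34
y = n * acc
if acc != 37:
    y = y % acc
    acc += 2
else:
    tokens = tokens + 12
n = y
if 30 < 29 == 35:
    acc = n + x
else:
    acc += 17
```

Transformed code:
acc = (x + acc) % acc
tokens += x
x *= 4 >= tokens
n = [tokens for count in acc]
x = 34
y = n * acc
if acc != 37:
    y = y % acc
    acc += 2
else:
    tokens = tokens + 12
n = y
if 30 < 29 and 29 == 35:
    acc = n + x
else:
    acc += 17

n = [tokens for count in acc]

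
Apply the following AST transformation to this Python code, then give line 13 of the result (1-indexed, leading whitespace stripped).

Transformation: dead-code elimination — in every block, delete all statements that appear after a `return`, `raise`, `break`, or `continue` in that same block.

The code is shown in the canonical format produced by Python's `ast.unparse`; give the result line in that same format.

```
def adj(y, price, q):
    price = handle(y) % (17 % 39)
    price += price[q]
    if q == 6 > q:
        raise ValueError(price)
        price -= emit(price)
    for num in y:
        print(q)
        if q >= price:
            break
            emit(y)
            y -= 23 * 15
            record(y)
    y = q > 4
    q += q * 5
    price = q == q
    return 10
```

return 10

Transformed code:
def adj(y, price, q):
    price = handle(y) % (17 % 39)
    price += price[q]
    if q == 6 > q:
        raise ValueError(price)
    for num in y:
        print(q)
        if q >= price:
            break
    y = q > 4
    q += q * 5
    price = q == q
    return 10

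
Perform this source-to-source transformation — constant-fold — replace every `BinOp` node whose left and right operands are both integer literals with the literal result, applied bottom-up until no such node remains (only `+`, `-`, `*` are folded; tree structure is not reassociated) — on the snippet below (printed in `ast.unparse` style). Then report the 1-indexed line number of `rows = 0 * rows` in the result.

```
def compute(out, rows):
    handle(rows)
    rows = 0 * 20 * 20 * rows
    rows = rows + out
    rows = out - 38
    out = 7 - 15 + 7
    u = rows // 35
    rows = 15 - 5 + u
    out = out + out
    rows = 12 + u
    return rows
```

3

Transformed code:
def compute(out, rows):
    handle(rows)
    rows = 0 * rows
    rows = rows + out
    rows = out - 38
    out = -1
    u = rows // 35
    rows = 10 + u
    out = out + out
    rows = 12 + u
    return rows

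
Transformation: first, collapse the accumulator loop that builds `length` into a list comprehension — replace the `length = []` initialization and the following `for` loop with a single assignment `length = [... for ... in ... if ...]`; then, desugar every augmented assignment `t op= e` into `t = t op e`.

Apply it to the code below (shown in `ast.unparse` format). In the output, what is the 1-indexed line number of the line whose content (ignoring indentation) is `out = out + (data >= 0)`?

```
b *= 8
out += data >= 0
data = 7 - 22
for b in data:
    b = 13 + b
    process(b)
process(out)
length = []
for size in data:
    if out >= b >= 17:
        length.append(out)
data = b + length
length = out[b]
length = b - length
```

Transformed code:
b = b * 8
out = out + (data >= 0)
data = 7 - 22
for b in data:
    b = 13 + b
    process(b)
process(out)
length = [out for size in data if out >= b >= 17]
data = b + length
length = out[b]
length = b - length

2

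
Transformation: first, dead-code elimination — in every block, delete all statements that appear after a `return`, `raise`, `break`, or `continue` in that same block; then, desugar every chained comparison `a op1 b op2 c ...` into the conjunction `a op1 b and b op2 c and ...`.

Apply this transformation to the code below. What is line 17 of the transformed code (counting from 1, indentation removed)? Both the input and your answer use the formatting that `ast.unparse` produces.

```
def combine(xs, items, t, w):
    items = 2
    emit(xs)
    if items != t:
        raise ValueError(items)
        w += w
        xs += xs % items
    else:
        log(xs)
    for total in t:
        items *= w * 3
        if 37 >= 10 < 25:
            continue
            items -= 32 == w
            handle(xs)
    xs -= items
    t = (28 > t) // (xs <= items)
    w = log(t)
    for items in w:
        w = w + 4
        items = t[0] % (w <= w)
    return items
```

Transformed code:
def combine(xs, items, t, w):
    items = 2
    emit(xs)
    if items != t:
        raise ValueError(items)
    else:
        log(xs)
    for total in t:
        items *= w * 3
        if 37 >= 10 and 10 < 25:
            continue
    xs -= items
    t = (28 > t) // (xs <= items)
    w = log(t)
    for items in w:
        w = w + 4
        items = t[0] % (w <= w)
    return items

items = t[0] % (w <= w)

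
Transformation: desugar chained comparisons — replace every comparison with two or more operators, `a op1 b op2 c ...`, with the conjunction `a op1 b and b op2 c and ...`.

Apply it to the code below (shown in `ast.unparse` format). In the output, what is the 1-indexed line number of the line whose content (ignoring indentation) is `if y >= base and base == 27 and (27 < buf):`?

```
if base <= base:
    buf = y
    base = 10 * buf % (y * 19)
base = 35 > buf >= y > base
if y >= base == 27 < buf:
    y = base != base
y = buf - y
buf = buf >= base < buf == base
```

Transformed code:
if base <= base:
    buf = y
    base = 10 * buf % (y * 19)
base = 35 > buf and buf >= y and (y > base)
if y >= base and base == 27 and (27 < buf):
    y = base != base
y = buf - y
buf = buf >= base and base < buf and (buf == base)

5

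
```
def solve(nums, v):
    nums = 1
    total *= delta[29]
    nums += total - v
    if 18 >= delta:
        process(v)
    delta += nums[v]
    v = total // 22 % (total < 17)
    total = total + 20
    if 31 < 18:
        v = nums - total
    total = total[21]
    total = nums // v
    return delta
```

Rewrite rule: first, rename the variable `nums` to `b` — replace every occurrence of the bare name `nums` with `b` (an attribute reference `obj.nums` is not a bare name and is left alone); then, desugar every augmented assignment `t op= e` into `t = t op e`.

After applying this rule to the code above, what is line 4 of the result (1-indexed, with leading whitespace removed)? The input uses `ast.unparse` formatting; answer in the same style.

b = b + (total - v)

Transformed code:
def solve(b, v):
    b = 1
    total = total * delta[29]
    b = b + (total - v)
    if 18 >= delta:
        process(v)
    delta = delta + b[v]
    v = total // 22 % (total < 17)
    total = total + 20
    if 31 < 18:
        v = b - total
    total = total[21]
    total = b // v
    return delta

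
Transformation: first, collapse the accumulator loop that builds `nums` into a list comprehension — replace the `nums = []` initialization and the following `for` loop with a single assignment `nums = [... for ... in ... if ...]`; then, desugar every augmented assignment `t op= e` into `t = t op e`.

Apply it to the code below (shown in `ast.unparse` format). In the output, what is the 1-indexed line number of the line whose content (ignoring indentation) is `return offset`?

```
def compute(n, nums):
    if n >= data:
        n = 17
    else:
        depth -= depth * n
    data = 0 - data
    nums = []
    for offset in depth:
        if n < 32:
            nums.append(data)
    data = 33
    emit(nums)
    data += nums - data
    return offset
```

Transformed code:
def compute(n, nums):
    if n >= data:
        n = 17
    else:
        depth = depth - depth * n
    data = 0 - data
    nums = [data for offset in depth if n < 32]
    data = 33
    emit(nums)
    data = data + (nums - data)
    return offset

11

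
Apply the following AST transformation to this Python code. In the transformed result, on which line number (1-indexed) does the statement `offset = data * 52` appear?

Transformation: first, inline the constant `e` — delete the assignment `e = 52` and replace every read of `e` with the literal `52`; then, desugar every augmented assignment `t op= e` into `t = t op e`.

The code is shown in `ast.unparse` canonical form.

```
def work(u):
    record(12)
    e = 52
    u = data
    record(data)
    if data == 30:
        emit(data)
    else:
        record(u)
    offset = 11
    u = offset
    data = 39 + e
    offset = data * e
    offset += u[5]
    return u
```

12

Transformed code:
def work(u):
    record(12)
    u = data
    record(data)
    if data == 30:
        emit(data)
    else:
        record(u)
    offset = 11
    u = offset
    data = 39 + 52
    offset = data * 52
    offset = offset + u[5]
    return u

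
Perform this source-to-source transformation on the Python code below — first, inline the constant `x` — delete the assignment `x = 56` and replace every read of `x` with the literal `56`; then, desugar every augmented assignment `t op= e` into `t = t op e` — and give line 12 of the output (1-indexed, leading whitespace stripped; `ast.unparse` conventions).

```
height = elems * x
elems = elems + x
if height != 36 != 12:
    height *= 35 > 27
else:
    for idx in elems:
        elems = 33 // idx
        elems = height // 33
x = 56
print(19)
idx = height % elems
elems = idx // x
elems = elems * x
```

Transformed code:
height = elems * 56
elems = elems + 56
if height != 36 != 12:
    height = height * (35 > 27)
else:
    for idx in elems:
        elems = 33 // idx
        elems = height // 33
print(19)
idx = height % elems
elems = idx // 56
elems = elems * 56

elems = elems * 56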